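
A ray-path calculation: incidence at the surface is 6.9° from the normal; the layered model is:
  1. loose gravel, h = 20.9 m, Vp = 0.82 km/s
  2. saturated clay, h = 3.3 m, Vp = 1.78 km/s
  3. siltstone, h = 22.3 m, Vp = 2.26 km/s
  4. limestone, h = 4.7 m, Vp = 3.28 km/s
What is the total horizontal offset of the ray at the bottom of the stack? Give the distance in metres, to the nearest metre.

Ray parameter p = sin 6.9° / 0.82 km/s = 1.4651e-01 s/km.
Layer 1: θ = 6.90°; offset = 20.9·tan 6.90° = 2.529 m.
Layer 2: sin θ = p·1.78 = 0.2608 → θ = 15.12°; offset = 3.3·tan 15.12° = 0.891 m.
Layer 3: sin θ = p·2.26 = 0.3311 → θ = 19.34°; offset = 22.3·tan 19.34° = 7.825 m.
Layer 4: sin θ = p·3.28 = 0.4805 → θ = 28.72°; offset = 4.7·tan 28.72° = 2.575 m.
Σ offsets = 13.821 m.

14 m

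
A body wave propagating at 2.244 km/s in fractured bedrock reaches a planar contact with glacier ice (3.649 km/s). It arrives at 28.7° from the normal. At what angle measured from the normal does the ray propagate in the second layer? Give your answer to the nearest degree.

Snell's law: sin θ₂ = (V₂/V₁)·sin θ₁ = (3.649/2.244)·sin 28.7° = 0.7809.
θ₂ = sin⁻¹(0.7809) = 51.34° (from vertical).

51°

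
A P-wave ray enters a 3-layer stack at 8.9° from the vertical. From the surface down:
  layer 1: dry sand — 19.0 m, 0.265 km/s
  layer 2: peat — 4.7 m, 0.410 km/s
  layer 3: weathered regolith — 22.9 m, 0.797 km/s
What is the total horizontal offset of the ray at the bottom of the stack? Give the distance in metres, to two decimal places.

Ray parameter p = sin 8.9° / 0.265 km/s = 5.8381e-01 s/km.
Layer 1: θ = 8.90°; offset = 19.0·tan 8.90° = 2.9753 m.
Layer 2: sin θ = p·0.410 = 0.2394 → θ = 13.85°; offset = 4.7·tan 13.85° = 1.1587 m.
Layer 3: sin θ = p·0.797 = 0.4653 → θ = 27.73°; offset = 22.9·tan 27.73° = 12.0378 m.
Σ offsets = 16.1719 m.

16.17 m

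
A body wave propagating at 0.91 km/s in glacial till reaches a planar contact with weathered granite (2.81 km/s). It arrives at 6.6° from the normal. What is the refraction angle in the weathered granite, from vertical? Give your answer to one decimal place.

Snell's law: sin θ₂ = (V₂/V₁)·sin θ₁ = (2.81/0.91)·sin 6.6° = 0.3549.
θ₂ = arcsin 0.3549 = 20.79° from the normal.

20.8°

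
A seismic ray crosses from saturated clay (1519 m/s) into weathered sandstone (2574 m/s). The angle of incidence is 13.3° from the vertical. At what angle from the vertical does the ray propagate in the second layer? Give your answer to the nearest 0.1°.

Snell's law: sin θ₂ = (V₂/V₁)·sin θ₁ = (2574/1519)·sin 13.3° = 0.3898.
θ₂ = sin⁻¹(0.3898) = 22.94° (from vertical).

22.9°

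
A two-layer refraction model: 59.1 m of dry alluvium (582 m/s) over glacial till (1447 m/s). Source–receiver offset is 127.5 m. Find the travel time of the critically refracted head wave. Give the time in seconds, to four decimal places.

0.2741 s

t = x/V₂ + 2h·√(V₂²−V₁²)/(V₁V₂).
√(V₂²−V₁²) = √(1447²−582²) = 1324.8 m/s; delay term = 2·59.1·1324.8/(582·1447) = 0.18594 s.
t = 127.5/1447 + 0.18594 = 0.27405 s.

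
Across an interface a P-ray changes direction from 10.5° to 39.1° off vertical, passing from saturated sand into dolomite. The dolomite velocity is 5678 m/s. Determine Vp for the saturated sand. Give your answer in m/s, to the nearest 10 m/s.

1640 m/s

sin 10.5° = 0.1822; sin 39.1° = 0.6307.
V₁ = V₂·(sin θ₁/sin θ₂) = 5678·(0.1822/0.6307) = 1640.67 m/s.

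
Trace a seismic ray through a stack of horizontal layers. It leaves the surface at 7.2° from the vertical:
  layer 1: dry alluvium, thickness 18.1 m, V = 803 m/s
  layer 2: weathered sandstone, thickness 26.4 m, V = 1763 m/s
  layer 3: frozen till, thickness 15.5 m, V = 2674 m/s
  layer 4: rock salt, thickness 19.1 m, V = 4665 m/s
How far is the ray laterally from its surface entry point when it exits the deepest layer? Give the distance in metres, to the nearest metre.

p = sin θ₁/V₁ = sin 7.2°/803 = 1.5608e-04 s/m is conserved through the stack.
Layer 1: θ = 7.20°; offset = 18.1·tan 7.20° = 2.287 m.
Layer 2: sin θ = p·1763 = 0.2752 → θ = 15.97°; offset = 26.4·tan 15.97° = 7.556 m.
Layer 3: sin θ = p·2674 = 0.4174 → θ = 24.67°; offset = 15.5·tan 24.67° = 7.119 m.
Layer 4: sin θ = p·4665 = 0.7281 → θ = 46.73°; offset = 19.1·tan 46.73° = 20.289 m.
Summing the layer offsets gives 37.250 m.

37 m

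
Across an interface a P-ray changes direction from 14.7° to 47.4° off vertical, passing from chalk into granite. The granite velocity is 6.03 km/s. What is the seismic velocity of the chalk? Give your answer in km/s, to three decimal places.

2.079 km/s

Snell's law: sin 14.7°/V₁ = sin 47.4°/V₂.
V₁ = V₂·sin 14.7°/sin 47.4° = 6.03 × 0.3447 = 2.079 km/s.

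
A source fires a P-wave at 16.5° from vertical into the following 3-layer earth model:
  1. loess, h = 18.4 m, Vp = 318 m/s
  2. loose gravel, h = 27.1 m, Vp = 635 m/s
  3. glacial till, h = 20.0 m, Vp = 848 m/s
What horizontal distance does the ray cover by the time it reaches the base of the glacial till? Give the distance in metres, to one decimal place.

47.3 m

Apply Snell's law at each interface; in layer i the horizontal offset is hᵢ·tan θᵢ.
Layer 1: θ = 16.50°; offset = 18.4·tan 16.50° = 5.450 m.
Layer 2: sin θ = 635·sin 16.5°/318 = 0.5671, θ = 34.55°; offset = 27.1·tan 34.55° = 18.661 m.
Layer 3: sin θ = 848·sin 16.5°/318 = 0.7574, θ = 49.23°; offset = 20.0·tan 49.23° = 23.197 m.
Σ offsets = 47.309 m.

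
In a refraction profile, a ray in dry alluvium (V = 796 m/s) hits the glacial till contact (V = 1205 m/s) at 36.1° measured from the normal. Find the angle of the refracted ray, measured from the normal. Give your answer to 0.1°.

63.1°

Snell's law: sin θ₂ = (V₂/V₁)·sin θ₁ = (1205/796)·sin 36.1° = 0.8919.
θ₂ = arcsin 0.8919 = 63.12° from the normal.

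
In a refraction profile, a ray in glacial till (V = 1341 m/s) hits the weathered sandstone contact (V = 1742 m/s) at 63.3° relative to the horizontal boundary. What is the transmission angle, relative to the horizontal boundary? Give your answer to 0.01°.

Convert to the normal: θ₁ = 90° − 63.3° = 26.7°.
Snell's law: sin θ₂ = (V₂/V₁)·sin θ₁ = (1742/1341)·sin 26.7° = 0.5837.
θ₂ = sin⁻¹(0.5837) = 35.71° (from vertical).
From the interface: 90° − 35.71° = 54.29°.

54.29°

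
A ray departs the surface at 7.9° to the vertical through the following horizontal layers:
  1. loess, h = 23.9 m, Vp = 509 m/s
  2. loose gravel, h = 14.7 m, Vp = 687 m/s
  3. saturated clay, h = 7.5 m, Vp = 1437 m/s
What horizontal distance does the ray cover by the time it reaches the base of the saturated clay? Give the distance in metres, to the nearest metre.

9 m

Apply Snell's law at each interface; in layer i the horizontal offset is hᵢ·tan θᵢ.
Layer 1: θ = 7.90°; offset = 23.9·tan 7.90° = 3.316 m.
Layer 2: sin θ = 687·sin 7.9°/509 = 0.1855, θ = 10.69°; offset = 14.7·tan 10.69° = 2.775 m.
Layer 3: sin θ = 1437·sin 7.9°/509 = 0.3880, θ = 22.83°; offset = 7.5·tan 22.83° = 3.158 m.
Total horizontal offset = 9.249 m.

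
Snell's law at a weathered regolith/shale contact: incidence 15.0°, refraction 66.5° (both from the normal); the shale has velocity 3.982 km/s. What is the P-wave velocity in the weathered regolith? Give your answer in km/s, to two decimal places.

1.12 km/s

Snell's law: sin 15.0°/V₁ = sin 66.5°/V₂.
V₁ = V₂·sin 15.0°/sin 66.5° = 3.982 × 0.2822 = 1.12 km/s.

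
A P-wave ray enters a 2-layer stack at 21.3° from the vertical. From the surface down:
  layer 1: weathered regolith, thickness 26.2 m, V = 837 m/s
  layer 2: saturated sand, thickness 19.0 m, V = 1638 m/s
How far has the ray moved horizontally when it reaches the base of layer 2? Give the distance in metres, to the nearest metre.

Apply Snell's law at each interface; in layer i the horizontal offset is hᵢ·tan θᵢ.
Layer 1: θ = 21.30°; offset = 26.2·tan 21.30° = 10.215 m.
Layer 2: sin θ = 1638·sin 21.3°/837 = 0.7109, θ = 45.31°; offset = 19.0·tan 45.31° = 19.204 m.
Σ offsets = 29.419 m.

29 m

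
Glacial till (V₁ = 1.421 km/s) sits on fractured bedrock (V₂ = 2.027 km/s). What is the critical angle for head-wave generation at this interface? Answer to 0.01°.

44.51°

Critical incidence: sin θ_c = V₁/V₂ = 1.421/2.027 = 0.7010.
θ_c = arcsin 0.7010 = 44.51°.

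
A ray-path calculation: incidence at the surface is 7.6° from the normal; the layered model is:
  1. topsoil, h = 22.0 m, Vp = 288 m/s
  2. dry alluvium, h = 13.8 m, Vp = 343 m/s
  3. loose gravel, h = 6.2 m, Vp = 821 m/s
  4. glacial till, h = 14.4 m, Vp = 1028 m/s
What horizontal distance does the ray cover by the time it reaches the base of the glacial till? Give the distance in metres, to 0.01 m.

15.37 m

Apply Snell's law at each interface; in layer i the horizontal offset is hᵢ·tan θᵢ.
Layer 1: θ = 7.60°; offset = 22.0·tan 7.60° = 2.9354 m.
Layer 2: sin θ = 343·sin 7.6°/288 = 0.1575, θ = 9.06°; offset = 13.8·tan 9.06° = 2.2012 m.
Layer 3: sin θ = 821·sin 7.6°/288 = 0.3770, θ = 22.15°; offset = 6.2·tan 22.15° = 2.5238 m.
Layer 4: sin θ = 1028·sin 7.6°/288 = 0.4721, θ = 28.17°; offset = 14.4·tan 28.17° = 7.7114 m.
Σ offsets = 15.3717 m.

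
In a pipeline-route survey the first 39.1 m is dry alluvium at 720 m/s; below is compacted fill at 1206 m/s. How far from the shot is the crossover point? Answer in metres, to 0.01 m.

155.67 m

θ_c = arcsin(720/1206) = 36.66°, so cos θ_c = 0.8022 and tᵢ = 2h cos θ_c/V₁ = 0.0871 s.
At crossover x/V₁ = x/V₂ + tᵢ ⇒ x = tᵢ/(1/V₁ − 1/V₂) = 0.08713/(1.3889e-03 − 8.2919e-04) = 155.67 m.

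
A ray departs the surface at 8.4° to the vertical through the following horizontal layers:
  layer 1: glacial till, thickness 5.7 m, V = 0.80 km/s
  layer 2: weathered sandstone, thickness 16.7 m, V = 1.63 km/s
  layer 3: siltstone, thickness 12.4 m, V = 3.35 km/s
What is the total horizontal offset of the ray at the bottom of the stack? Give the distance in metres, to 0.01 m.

15.64 m

Apply Snell's law at each interface; in layer i the horizontal offset is hᵢ·tan θᵢ.
Layer 1: θ = 8.40°; offset = 5.7·tan 8.40° = 0.8417 m.
Layer 2: sin θ = 1.63·sin 8.4°/0.80 = 0.2976, θ = 17.32°; offset = 16.7·tan 17.32° = 5.2066 m.
Layer 3: sin θ = 3.35·sin 8.4°/0.80 = 0.6117, θ = 37.71°; offset = 12.4·tan 37.71° = 9.5887 m.
Total horizontal offset = 15.6370 m.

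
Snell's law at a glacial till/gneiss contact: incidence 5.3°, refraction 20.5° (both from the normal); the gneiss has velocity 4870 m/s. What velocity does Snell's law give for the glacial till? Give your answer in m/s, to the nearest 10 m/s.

1280 m/s

sin 5.3° = 0.0924; sin 20.5° = 0.3502.
V₁ = V₂·(sin θ₁/sin θ₂) = 4870·(0.0924/0.3502) = 1284.51 m/s.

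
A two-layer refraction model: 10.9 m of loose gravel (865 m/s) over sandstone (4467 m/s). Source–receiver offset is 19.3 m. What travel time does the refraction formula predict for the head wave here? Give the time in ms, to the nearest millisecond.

t = x/V₂ + 2h·√(V₂²−V₁²)/(V₁V₂).
√(V₂²−V₁²) = √(4467²−865²) = 4382.4 m/s; delay term = 2·10.9·4382.4/(865·4467) = 0.02473 s.
t = 19.3/4467 + 0.02473 = 0.02905 s.

29 ms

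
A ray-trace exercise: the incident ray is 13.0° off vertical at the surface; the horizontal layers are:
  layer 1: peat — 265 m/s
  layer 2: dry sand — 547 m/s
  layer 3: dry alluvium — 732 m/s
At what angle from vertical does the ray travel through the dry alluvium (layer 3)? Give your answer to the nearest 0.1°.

38.4°

Ray parameter p = sin 13.0° / 265 = 8.4887e-04 s/m.
sin θ_3 = p·V_3 = 8.4887e-04 × 732 = 0.6214.
θ_3 = arcsin 0.6214 = 38.42°.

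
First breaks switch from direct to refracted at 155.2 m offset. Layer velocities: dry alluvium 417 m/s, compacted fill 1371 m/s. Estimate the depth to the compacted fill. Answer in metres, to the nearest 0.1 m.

h = (x_cross/2)·√((V₂−V₁)/(V₂+V₁)).
(V₂−V₁)/(V₂+V₁) = (1371−417)/(1371+417) = 0.5336; √ = 0.7304.
h = (155.2/2)·0.7304 = 56.68 m.

56.7 m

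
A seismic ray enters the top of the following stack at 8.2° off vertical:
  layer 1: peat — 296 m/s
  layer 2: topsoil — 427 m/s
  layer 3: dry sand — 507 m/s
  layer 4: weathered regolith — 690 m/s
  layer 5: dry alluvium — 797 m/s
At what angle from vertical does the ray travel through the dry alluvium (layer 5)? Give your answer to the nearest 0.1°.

Snell's law across each interface conserves sin θ / V, so sin θ_5 = V_5·sin θ₁/V₁.
sin θ_5 = 797 × sin 8.2° / 296 = 0.3840.
θ_5 = arcsin 0.3840 = 22.58°.

22.6°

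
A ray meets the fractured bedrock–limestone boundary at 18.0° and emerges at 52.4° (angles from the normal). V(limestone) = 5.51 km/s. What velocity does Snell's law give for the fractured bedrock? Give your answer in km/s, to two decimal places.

Snell's law: sin 18.0°/V₁ = sin 52.4°/V₂.
V₁ = V₂·sin 18.0°/sin 52.4° = 5.51 × 0.3900 = 2.15 km/s.

2.15 km/s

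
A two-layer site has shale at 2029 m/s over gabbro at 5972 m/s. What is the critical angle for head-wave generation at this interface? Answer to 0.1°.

19.9°

Critical incidence: sin θ_c = V₁/V₂ = 2029/5972 = 0.3398.
θ_c = arcsin 0.3398 = 19.86°.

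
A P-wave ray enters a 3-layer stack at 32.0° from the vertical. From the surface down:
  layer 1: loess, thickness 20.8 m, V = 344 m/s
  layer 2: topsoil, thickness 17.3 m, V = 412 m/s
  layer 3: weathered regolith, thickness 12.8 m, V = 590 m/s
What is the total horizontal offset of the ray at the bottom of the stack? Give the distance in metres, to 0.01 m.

p = sin θ₁/V₁ = sin 32.0°/344 = 1.5405e-03 s/m is conserved through the stack.
Layer 1: θ = 32.00°; offset = 20.8·tan 32.00° = 12.9973 m.
Layer 2: sin θ = p·412 = 0.6347 → θ = 39.40°; offset = 17.3·tan 39.40° = 14.2081 m.
Layer 3: sin θ = p·590 = 0.9089 → θ = 65.35°; offset = 12.8·tan 65.35° = 27.8934 m.
Total horizontal offset = 55.0988 m.

55.10 m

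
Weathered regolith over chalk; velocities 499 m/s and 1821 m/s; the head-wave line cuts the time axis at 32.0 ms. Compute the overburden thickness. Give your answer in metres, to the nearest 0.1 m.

8.3 m

θ_c = arcsin(499/1821) = 15.90°; cos θ_c = 0.9617.
tᵢ = 2h cos θ_c/V₁ ⇒ h = tᵢ·V₁/(2 cos θ_c) = 0.032·499/(2·0.9617) = 8.30 m.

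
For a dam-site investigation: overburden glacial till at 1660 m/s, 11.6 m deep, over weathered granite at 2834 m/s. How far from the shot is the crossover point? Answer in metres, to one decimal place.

45.4 m

x_cross = 2h·√((V₂+V₁)/(V₂−V₁)).
(V₂+V₁)/(V₂−V₁) = (2834+1660)/(2834−1660) = 3.8279; √ = 1.9565.
x_cross = 2·11.6·1.9565 = 45.39 m.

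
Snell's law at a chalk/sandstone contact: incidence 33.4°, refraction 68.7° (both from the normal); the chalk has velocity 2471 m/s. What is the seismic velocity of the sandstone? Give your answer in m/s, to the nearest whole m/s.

4182 m/s

sin 33.4° = 0.5505; sin 68.7° = 0.9317.
V₂ = V₁·(sin θ₂/sin θ₁) = 2471·(0.9317/0.5505) = 4182.18 m/s.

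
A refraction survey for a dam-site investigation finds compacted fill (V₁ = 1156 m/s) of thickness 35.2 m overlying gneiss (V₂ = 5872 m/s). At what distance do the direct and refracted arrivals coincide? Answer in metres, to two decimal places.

85.94 m

θ_c = arcsin(1156/5872) = 11.35°, so cos θ_c = 0.9804 and tᵢ = 2h cos θ_c/V₁ = 0.0597 s.
At crossover x/V₁ = x/V₂ + tᵢ ⇒ x = tᵢ/(1/V₁ − 1/V₂) = 0.05971/(8.6505e-04 − 1.7030e-04) = 85.94 m.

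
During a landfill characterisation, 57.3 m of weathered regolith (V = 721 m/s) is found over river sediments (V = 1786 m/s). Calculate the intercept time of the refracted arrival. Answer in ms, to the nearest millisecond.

145 ms

θ_c = arcsin(V₁/V₂) = arcsin(721/1786) = 23.81°; cos θ_c = 0.9149.
tᵢ = 2h·cos θ_c / V₁ = 2·57.3·0.9149 / 721 = 0.14542 s.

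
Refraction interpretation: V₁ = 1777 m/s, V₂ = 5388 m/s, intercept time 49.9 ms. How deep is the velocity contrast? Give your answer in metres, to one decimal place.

h = tᵢ·V₁·V₂ / (2·√(V₂²−V₁²)).
√(V₂²−V₁²) = √(5388² − 1777²) = 5086.5 m/s.
h = 0.0499 s × 1777 × 5388 / (2 × 5086.5) = 46.96 m.

47.0 m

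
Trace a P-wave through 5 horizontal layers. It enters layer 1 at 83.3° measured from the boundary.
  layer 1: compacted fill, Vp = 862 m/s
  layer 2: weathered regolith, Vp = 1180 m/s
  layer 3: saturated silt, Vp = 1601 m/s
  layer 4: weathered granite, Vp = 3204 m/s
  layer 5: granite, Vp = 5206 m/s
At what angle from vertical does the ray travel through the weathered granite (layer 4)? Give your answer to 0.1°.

From the normal: θ₁ = 90° − 83.3° = 6.7°.
Snell's law across each interface conserves sin θ / V, so sin θ_4 = V_4·sin θ₁/V₁.
sin θ_4 = 3204 × sin 6.7° / 862 = 0.4337.
θ_4 = 25.70° from the vertical.

25.7°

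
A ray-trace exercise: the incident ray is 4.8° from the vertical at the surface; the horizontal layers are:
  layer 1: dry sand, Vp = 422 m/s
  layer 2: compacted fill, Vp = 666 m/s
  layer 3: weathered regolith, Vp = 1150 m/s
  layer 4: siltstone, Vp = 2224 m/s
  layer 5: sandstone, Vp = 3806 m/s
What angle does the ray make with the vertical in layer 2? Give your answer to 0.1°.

Snell's law across each interface conserves sin θ / V, so sin θ_2 = V_2·sin θ₁/V₁.
sin θ_2 = 666 × sin 4.8° / 422 = 0.1321.
θ_2 = arcsin 0.1321 = 7.59°.

7.6°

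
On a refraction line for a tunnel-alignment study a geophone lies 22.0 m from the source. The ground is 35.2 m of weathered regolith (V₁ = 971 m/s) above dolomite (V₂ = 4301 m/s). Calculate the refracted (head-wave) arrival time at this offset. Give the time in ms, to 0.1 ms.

75.7 ms

t = x/V₂ + 2h·√(V₂²−V₁²)/(V₁V₂).
√(V₂²−V₁²) = √(4301²−971²) = 4190.0 m/s; delay term = 2·35.2·4190.0/(971·4301) = 0.07063 s.
t = 22.0/4301 + 0.07063 = 0.07575 s.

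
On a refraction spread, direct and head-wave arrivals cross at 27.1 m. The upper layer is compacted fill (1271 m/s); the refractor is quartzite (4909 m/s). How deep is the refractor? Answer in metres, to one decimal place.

h = (x_cross/2)·√((V₂−V₁)/(V₂+V₁)).
(V₂−V₁)/(V₂+V₁) = (4909−1271)/(4909+1271) = 0.5887; √ = 0.7673.
h = (27.1/2)·0.7673 = 10.40 m.

10.4 m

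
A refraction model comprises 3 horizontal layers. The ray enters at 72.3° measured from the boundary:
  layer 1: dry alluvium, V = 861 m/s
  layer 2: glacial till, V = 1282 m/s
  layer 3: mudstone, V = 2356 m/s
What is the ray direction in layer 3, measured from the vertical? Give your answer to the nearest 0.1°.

From the normal: θ₁ = 90° − 72.3° = 17.7°.
Ray parameter p = sin 17.7° / 861 = 3.5312e-04 s/m.
sin θ_3 = p·V_3 = 3.5312e-04 × 2356 = 0.8319.
θ_3 = 56.30° from the vertical.

56.3°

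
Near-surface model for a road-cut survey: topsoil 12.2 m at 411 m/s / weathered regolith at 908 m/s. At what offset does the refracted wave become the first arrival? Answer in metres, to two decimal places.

x_cross = 2h·√((V₂+V₁)/(V₂−V₁)).
(V₂+V₁)/(V₂−V₁) = (908+411)/(908−411) = 2.6539; √ = 1.6291.
x_cross = 2·12.2·1.6291 = 39.75 m.

39.75 m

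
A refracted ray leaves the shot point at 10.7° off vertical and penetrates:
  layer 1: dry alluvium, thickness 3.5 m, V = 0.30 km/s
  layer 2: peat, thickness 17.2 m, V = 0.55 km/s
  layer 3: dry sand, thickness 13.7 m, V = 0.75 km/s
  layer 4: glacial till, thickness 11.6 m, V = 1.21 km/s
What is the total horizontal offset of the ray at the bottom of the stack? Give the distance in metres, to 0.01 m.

p = sin θ₁/V₁ = sin 10.7°/0.30 = 6.1889e-01 s/km is conserved through the stack.
Layer 1: θ = 10.70°; offset = 3.5·tan 10.70° = 0.6613 m.
Layer 2: sin θ = p·0.55 = 0.3404 → θ = 19.90°; offset = 17.2·tan 19.90° = 6.2265 m.
Layer 3: sin θ = p·0.75 = 0.4642 → θ = 27.66°; offset = 13.7·tan 27.66° = 7.1793 m.
Layer 4: sin θ = p·1.21 = 0.7489 → θ = 48.49°; offset = 11.6·tan 48.49° = 13.1074 m.
Summing the layer offsets gives 27.1746 m.

27.17 m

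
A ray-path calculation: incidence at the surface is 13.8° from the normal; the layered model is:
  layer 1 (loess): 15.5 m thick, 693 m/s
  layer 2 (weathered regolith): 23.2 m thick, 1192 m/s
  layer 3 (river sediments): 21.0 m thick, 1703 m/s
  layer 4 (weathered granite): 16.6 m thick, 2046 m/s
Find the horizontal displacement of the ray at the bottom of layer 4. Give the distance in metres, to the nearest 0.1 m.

Apply Snell's law at each interface; in layer i the horizontal offset is hᵢ·tan θᵢ.
Layer 1: θ = 13.80°; offset = 15.5·tan 13.80° = 3.807 m.
Layer 2: sin θ = 1192·sin 13.8°/693 = 0.4103, θ = 24.22°; offset = 23.2·tan 24.22° = 10.438 m.
Layer 3: sin θ = 1703·sin 13.8°/693 = 0.5862, θ = 35.89°; offset = 21.0·tan 35.89° = 15.194 m.
Layer 4: sin θ = 2046·sin 13.8°/693 = 0.7042, θ = 44.77°; offset = 16.6·tan 44.77° = 16.466 m.
Σ offsets = 45.905 m.

45.9 m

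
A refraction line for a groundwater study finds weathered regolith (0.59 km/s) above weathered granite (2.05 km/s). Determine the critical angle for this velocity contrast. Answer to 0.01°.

16.73°

At critical incidence the refracted ray runs along the interface (θ₂ = 90°), so sin θ_c = V₁/V₂.
θ_c = arcsin(0.59/2.05) = arcsin 0.2878 = 16.73°.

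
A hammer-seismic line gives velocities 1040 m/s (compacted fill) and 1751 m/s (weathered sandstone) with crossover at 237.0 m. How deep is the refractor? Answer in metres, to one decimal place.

59.8 m

h = (x_cross/2)·√((V₂−V₁)/(V₂+V₁)).
(V₂−V₁)/(V₂+V₁) = (1751−1040)/(1751+1040) = 0.2547; √ = 0.5047.
h = (237.0/2)·0.5047 = 59.81 m.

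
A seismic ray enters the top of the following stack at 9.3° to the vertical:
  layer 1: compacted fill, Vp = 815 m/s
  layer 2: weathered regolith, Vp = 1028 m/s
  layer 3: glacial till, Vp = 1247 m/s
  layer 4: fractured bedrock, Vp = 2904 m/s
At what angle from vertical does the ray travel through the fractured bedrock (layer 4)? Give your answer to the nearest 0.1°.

35.2°

Ray parameter p = sin 9.3° / 815 = 1.9829e-04 s/m.
sin θ_4 = p·V_4 = 1.9829e-04 × 2904 = 0.5758.
θ_4 = 35.16° from the vertical.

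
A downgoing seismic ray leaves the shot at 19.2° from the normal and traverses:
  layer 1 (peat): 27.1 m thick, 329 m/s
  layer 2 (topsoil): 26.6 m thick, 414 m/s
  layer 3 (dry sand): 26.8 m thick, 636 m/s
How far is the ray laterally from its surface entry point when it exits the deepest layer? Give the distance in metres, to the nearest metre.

p = sin θ₁/V₁ = sin 19.2°/329 = 9.9959e-04 s/m is conserved through the stack.
Layer 1: θ = 19.20°; offset = 27.1·tan 19.20° = 9.437 m.
Layer 2: sin θ = p·414 = 0.4138 → θ = 24.45°; offset = 26.6·tan 24.45° = 12.092 m.
Layer 3: sin θ = p·636 = 0.6357 → θ = 39.48°; offset = 26.8·tan 39.48° = 22.073 m.
Σ offsets = 43.602 m.

44 m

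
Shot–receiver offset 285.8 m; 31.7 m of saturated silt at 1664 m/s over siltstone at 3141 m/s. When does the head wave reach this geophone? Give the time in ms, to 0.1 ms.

123.3 ms

θ_c = arcsin(V₁/V₂) = arcsin(1664/3141) = 31.99°, cos θ_c = 0.8481.
Intercept time tᵢ = 2h cos θ_c / V₁ = 2·31.7·0.8481/1664 = 0.03232 s.
t = x/V₂ + tᵢ = 285.8/3141 + 0.03232 = 0.12331 s.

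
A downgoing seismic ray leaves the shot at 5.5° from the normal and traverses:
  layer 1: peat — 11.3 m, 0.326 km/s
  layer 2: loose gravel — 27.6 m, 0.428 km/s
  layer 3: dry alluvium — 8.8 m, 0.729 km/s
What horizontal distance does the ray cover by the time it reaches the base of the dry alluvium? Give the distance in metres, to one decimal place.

Apply Snell's law at each interface; in layer i the horizontal offset is hᵢ·tan θᵢ.
Layer 1: θ = 5.50°; offset = 11.3·tan 5.50° = 1.088 m.
Layer 2: sin θ = 0.428·sin 5.5°/0.326 = 0.1258, θ = 7.23°; offset = 27.6·tan 7.23° = 3.501 m.
Layer 3: sin θ = 0.729·sin 5.5°/0.326 = 0.2143, θ = 12.38°; offset = 8.8·tan 12.38° = 1.931 m.
Σ offsets = 6.520 m.

6.5 m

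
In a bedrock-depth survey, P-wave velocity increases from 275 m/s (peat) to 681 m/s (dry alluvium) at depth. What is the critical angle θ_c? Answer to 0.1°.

Critical incidence: sin θ_c = V₁/V₂ = 275/681 = 0.4038.
θ_c = arcsin 0.4038 = 23.82°.

23.8°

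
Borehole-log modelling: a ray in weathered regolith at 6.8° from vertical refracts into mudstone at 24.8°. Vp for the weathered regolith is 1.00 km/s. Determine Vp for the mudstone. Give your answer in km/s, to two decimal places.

3.54 km/s

Snell's law: sin 6.8°/V₁ = sin 24.8°/V₂.
V₂ = V₁·sin 24.8°/sin 6.8° = 1.00 × 3.5426 = 3.54 km/s.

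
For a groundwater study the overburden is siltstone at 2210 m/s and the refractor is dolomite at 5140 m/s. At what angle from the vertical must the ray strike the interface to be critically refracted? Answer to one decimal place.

At critical incidence the refracted ray runs along the interface (θ₂ = 90°), so sin θ_c = V₁/V₂.
θ_c = arcsin(2210/5140) = arcsin 0.4300 = 25.47°.

25.5°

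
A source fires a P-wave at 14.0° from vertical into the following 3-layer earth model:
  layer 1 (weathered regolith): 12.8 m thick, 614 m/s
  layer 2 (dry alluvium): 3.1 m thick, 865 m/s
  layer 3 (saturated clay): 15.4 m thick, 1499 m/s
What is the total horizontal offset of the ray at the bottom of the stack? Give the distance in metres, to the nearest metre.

16 m

p = sin θ₁/V₁ = sin 14.0°/614 = 3.9401e-04 s/m is conserved through the stack.
Layer 1: θ = 14.00°; offset = 12.8·tan 14.00° = 3.191 m.
Layer 2: sin θ = p·865 = 0.3408 → θ = 19.93°; offset = 3.1·tan 19.93° = 1.124 m.
Layer 3: sin θ = p·1499 = 0.5906 → θ = 36.20°; offset = 15.4·tan 36.20° = 11.272 m.
Σ offsets = 15.587 m.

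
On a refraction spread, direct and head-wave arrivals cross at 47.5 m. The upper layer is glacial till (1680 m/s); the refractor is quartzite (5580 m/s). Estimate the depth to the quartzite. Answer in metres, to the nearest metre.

x_cross = 2h·√((V₂+V₁)/(V₂−V₁)) → h = x_cross / (2·√((V₂+V₁)/(V₂−V₁))).
√((V₂+V₁)/(V₂−V₁)) = √((5580+1680)/(5580−1680)) = 1.3644.
h = 47.5 / (2·1.3644) = 17.41 m.

17 m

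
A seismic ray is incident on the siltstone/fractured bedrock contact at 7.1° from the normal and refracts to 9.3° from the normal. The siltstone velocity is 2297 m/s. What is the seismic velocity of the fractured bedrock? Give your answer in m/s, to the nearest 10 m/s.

Snell's law: sin 7.1°/V₁ = sin 9.3°/V₂.
V₂ = V₁·sin 9.3°/sin 7.1° = 2297 × 1.3075 = 3003.23 m/s.

3000 m/s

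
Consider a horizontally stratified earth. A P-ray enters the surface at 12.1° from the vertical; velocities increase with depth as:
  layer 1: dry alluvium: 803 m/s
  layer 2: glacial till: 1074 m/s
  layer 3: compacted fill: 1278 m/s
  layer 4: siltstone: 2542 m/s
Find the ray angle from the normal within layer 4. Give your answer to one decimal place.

Snell's law across each interface conserves sin θ / V, so sin θ_4 = V_4·sin θ₁/V₁.
sin θ_4 = 2542 × sin 12.1° / 803 = 0.6636.
θ_4 = 41.57° from the vertical.

41.6°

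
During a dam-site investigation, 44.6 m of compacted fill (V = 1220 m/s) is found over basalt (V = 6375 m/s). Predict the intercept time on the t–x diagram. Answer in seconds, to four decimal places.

0.0718 s

tᵢ = 2h·√(V₂²−V₁²)/(V₁V₂).
√(V₂²−V₁²) = √(6375²−1220²) = 6257.2 m/s.
tᵢ = 2·44.6·6257.2/(1220·6375) = 0.07176 s.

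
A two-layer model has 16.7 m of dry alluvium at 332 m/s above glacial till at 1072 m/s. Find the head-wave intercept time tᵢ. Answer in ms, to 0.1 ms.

tᵢ = 2h·√(V₂²−V₁²)/(V₁V₂).
√(V₂²−V₁²) = √(1072²−332²) = 1019.3 m/s.
tᵢ = 2·16.7·1019.3/(332·1072) = 0.09566 s.

95.7 ms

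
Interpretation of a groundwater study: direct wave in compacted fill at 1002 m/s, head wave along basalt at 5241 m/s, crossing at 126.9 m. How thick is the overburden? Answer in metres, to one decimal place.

h = (x_cross/2)·√((V₂−V₁)/(V₂+V₁)).
(V₂−V₁)/(V₂+V₁) = (5241−1002)/(5241+1002) = 0.6790; √ = 0.8240.
h = (126.9/2)·0.8240 = 52.28 m.

52.3 m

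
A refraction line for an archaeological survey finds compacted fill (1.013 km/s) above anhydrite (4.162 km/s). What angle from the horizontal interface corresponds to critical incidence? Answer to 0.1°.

At critical incidence the refracted ray runs along the interface (θ₂ = 90°), so sin θ_c = V₁/V₂.
θ_c = arcsin(1.013/4.162) = arcsin 0.2434 = 14.09°.
Measured from the interface: 90° − 14.09° = 75.91°.

75.9°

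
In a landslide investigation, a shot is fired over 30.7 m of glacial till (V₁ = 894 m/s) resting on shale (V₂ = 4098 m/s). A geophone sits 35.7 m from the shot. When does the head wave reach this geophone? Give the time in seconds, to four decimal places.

θ_c = arcsin(V₁/V₂) = arcsin(894/4098) = 12.60°, cos θ_c = 0.9759.
Intercept time tᵢ = 2h cos θ_c / V₁ = 2·30.7·0.9759/894 = 0.06703 s.
t = x/V₂ + tᵢ = 35.7/4098 + 0.06703 = 0.07574 s.

0.0757 s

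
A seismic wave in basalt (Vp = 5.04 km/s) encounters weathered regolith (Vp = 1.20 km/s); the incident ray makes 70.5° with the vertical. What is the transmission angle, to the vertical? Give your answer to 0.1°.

13.0°

sin θ₁/V₁ = sin θ₂/V₂ ⇒ sin θ₂ = 1.20·sin 70.5°/5.04 = 1.20·0.9426/5.04 = 0.2244.
θ₂ = sin⁻¹(0.2244) = 12.97° (from vertical).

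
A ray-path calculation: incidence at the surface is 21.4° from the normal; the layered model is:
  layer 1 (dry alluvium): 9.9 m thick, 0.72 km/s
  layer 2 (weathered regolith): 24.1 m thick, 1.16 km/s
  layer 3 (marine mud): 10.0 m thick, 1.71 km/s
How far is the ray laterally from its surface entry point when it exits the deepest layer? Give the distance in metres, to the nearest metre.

Apply Snell's law at each interface; in layer i the horizontal offset is hᵢ·tan θᵢ.
Layer 1: θ = 21.40°; offset = 9.9·tan 21.40° = 3.880 m.
Layer 2: sin θ = 1.16·sin 21.4°/0.72 = 0.5879, θ = 36.01°; offset = 24.1·tan 36.01° = 17.513 m.
Layer 3: sin θ = 1.71·sin 21.4°/0.72 = 0.8666, θ = 60.06°; offset = 10.0·tan 60.06° = 17.365 m.
Total horizontal offset = 38.758 m.

39 m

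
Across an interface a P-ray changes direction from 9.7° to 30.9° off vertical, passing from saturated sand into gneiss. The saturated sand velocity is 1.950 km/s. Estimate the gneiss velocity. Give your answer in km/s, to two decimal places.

sin 9.7° = 0.1685; sin 30.9° = 0.5135.
V₂ = V₁·(sin θ₂/sin θ₁) = 1.950·(0.5135/0.1685) = 5.94 km/s.

5.94 km/s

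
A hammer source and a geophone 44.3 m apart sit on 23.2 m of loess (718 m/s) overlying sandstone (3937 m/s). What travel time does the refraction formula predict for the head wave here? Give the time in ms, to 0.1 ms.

74.8 ms

θ_c = arcsin(V₁/V₂) = arcsin(718/3937) = 10.51°, cos θ_c = 0.9832.
Intercept time tᵢ = 2h cos θ_c / V₁ = 2·23.2·0.9832/718 = 0.06354 s.
t = x/V₂ + tᵢ = 44.3/3937 + 0.06354 = 0.07479 s.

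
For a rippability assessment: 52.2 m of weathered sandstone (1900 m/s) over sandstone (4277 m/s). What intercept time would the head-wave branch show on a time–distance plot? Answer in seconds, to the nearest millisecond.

θ_c = arcsin(V₁/V₂) = arcsin(1900/4277) = 26.37°; cos θ_c = 0.8959.
tᵢ = 2h·cos θ_c / V₁ = 2·52.2·0.8959 / 1900 = 0.04923 s.

0.049 s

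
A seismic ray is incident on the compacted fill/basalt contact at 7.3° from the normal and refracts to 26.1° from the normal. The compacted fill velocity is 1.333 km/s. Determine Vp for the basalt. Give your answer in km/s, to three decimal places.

4.615 km/s

Snell's law: sin 7.3°/V₁ = sin 26.1°/V₂.
V₂ = V₁·sin 26.1°/sin 7.3° = 1.333 × 3.4623 = 4.615 km/s.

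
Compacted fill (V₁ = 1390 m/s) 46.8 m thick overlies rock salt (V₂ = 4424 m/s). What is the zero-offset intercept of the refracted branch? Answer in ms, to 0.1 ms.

θ_c = arcsin(V₁/V₂) = arcsin(1390/4424) = 18.31°; cos θ_c = 0.9494.
tᵢ = 2h·cos θ_c / V₁ = 2·46.8·0.9494 / 1390 = 0.06393 s.

63.9 ms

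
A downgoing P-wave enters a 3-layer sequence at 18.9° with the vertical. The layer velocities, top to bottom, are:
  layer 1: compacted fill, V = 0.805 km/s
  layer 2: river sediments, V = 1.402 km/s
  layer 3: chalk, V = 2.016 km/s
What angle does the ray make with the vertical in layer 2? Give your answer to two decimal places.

34.34°

Snell's law across each interface conserves sin θ / V, so sin θ_2 = V_2·sin θ₁/V₁.
sin θ_2 = 1.402 × sin 18.9° / 0.805 = 0.5641.
θ_2 = 34.34° from the vertical.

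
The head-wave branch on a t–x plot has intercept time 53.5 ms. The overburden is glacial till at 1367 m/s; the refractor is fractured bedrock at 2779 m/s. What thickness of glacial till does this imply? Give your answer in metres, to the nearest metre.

h = tᵢ·V₁·V₂ / (2·√(V₂²−V₁²)).
√(V₂²−V₁²) = √(2779² − 1367²) = 2419.5 m/s.
h = 0.0535 s × 1367 × 2779 / (2 × 2419.5) = 42.00 m.

42 m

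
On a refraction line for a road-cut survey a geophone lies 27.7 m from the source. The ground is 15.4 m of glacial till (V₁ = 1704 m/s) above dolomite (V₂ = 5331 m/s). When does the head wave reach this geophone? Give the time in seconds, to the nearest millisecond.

0.022 s

t = x/V₂ + 2h·√(V₂²−V₁²)/(V₁V₂).
√(V₂²−V₁²) = √(5331²−1704²) = 5051.3 m/s; delay term = 2·15.4·5051.3/(1704·5331) = 0.01713 s.
t = 27.7/5331 + 0.01713 = 0.02232 s.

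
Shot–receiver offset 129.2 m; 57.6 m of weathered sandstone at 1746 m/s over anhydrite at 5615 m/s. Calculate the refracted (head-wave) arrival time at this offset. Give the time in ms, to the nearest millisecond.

θ_c = arcsin(V₁/V₂) = arcsin(1746/5615) = 18.12°, cos θ_c = 0.9504.
Intercept time tᵢ = 2h cos θ_c / V₁ = 2·57.6·0.9504/1746 = 0.06271 s.
t = x/V₂ + tᵢ = 129.2/5615 + 0.06271 = 0.08572 s.

86 ms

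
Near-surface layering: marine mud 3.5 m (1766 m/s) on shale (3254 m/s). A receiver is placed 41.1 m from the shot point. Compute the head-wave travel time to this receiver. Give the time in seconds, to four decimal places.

0.0160 s

t = x/V₂ + 2h·√(V₂²−V₁²)/(V₁V₂).
√(V₂²−V₁²) = √(3254²−1766²) = 2733.1 m/s; delay term = 2·3.5·2733.1/(1766·3254) = 0.00333 s.
t = 41.1/3254 + 0.00333 = 0.01596 s.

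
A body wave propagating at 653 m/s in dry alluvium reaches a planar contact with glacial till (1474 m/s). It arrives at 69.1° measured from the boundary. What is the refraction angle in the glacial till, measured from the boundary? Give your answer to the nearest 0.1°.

36.4°

Convert to the normal: θ₁ = 90° − 69.1° = 20.9°.
Snell's law: sin θ₂ = (V₂/V₁)·sin θ₁ = (1474/653)·sin 20.9° = 0.8053.
θ₂ = sin⁻¹(0.8053) = 53.63° (from vertical).
From the interface: 90° − 53.63° = 36.37°.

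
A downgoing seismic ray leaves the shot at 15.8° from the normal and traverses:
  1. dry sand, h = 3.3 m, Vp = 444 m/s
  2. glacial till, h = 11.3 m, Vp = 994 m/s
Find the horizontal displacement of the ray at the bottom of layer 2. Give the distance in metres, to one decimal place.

p = sin θ₁/V₁ = sin 15.8°/444 = 6.1324e-04 s/m is conserved through the stack.
Layer 1: θ = 15.80°; offset = 3.3·tan 15.80° = 0.934 m.
Layer 2: sin θ = p·994 = 0.6096 → θ = 37.56°; offset = 11.3·tan 37.56° = 8.689 m.
Σ offsets = 9.623 m.

9.6 m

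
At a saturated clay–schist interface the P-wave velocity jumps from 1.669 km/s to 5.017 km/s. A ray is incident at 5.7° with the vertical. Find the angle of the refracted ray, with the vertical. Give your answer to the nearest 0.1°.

sin θ₁/V₁ = sin θ₂/V₂ ⇒ sin θ₂ = 5.017·sin 5.7°/1.669 = 5.017·0.0993/1.669 = 0.2986.
θ₂ = arcsin 0.2986 = 17.37° from the normal.

17.4°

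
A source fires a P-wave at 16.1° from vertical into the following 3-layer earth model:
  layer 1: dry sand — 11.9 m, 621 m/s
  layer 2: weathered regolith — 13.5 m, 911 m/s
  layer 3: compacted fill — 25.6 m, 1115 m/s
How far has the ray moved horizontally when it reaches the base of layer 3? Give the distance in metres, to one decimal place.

24.1 m

Apply Snell's law at each interface; in layer i the horizontal offset is hᵢ·tan θᵢ.
Layer 1: θ = 16.10°; offset = 11.9·tan 16.10° = 3.435 m.
Layer 2: sin θ = 911·sin 16.1°/621 = 0.4068, θ = 24.01°; offset = 13.5·tan 24.01° = 6.012 m.
Layer 3: sin θ = 1115·sin 16.1°/621 = 0.4979, θ = 29.86°; offset = 25.6·tan 29.86° = 14.698 m.
Σ offsets = 24.145 m.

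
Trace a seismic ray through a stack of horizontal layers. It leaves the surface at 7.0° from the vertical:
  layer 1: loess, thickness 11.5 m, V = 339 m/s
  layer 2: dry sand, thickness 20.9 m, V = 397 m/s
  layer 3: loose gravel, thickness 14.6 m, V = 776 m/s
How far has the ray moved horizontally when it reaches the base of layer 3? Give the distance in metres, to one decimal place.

8.7 m

Apply Snell's law at each interface; in layer i the horizontal offset is hᵢ·tan θᵢ.
Layer 1: θ = 7.00°; offset = 11.5·tan 7.00° = 1.412 m.
Layer 2: sin θ = 397·sin 7.0°/339 = 0.1427, θ = 8.21°; offset = 20.9·tan 8.21° = 3.014 m.
Layer 3: sin θ = 776·sin 7.0°/339 = 0.2790, θ = 16.20°; offset = 14.6·tan 16.20° = 4.241 m.
Σ offsets = 8.667 m.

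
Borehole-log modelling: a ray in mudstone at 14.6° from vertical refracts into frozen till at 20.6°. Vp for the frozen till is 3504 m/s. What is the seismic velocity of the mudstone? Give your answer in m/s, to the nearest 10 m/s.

2510 m/s

Snell's law: sin 14.6°/V₁ = sin 20.6°/V₂.
V₁ = V₂·sin 14.6°/sin 20.6° = 3504 × 0.7164 = 2510.37 m/s.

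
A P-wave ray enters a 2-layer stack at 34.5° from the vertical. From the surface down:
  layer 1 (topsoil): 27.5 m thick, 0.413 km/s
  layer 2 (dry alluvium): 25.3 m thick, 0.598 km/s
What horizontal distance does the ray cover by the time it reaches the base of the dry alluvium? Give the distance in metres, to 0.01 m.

55.16 m

p = sin θ₁/V₁ = sin 34.5°/0.413 = 1.3714e+00 s/km is conserved through the stack.
Layer 1: θ = 34.50°; offset = 27.5·tan 34.50° = 18.9002 m.
Layer 2: sin θ = p·0.598 = 0.8201 → θ = 55.10°; offset = 25.3·tan 55.10° = 36.2628 m.
Σ offsets = 55.1631 m.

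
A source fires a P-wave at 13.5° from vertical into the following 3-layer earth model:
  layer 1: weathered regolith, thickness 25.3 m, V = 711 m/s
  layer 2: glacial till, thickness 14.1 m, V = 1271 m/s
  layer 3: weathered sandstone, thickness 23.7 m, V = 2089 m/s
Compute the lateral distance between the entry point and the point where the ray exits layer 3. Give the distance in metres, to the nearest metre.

35 m

Ray parameter p = sin 13.5° / 711 m/s = 3.2833e-04 s/m.
Layer 1: θ = 13.50°; offset = 25.3·tan 13.50° = 6.074 m.
Layer 2: sin θ = p·1271 = 0.4173 → θ = 24.67°; offset = 14.1·tan 24.67° = 6.475 m.
Layer 3: sin θ = p·2089 = 0.6859 → θ = 43.31°; offset = 23.7·tan 43.31° = 22.338 m.
Summing the layer offsets gives 34.887 m.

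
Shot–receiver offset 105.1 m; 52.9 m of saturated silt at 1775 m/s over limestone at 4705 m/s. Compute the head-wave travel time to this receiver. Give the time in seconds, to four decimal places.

0.0775 s

t = x/V₂ + 2h·√(V₂²−V₁²)/(V₁V₂).
√(V₂²−V₁²) = √(4705²−1775²) = 4357.3 m/s; delay term = 2·52.9·4357.3/(1775·4705) = 0.05520 s.
t = 105.1/4705 + 0.05520 = 0.07754 s.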